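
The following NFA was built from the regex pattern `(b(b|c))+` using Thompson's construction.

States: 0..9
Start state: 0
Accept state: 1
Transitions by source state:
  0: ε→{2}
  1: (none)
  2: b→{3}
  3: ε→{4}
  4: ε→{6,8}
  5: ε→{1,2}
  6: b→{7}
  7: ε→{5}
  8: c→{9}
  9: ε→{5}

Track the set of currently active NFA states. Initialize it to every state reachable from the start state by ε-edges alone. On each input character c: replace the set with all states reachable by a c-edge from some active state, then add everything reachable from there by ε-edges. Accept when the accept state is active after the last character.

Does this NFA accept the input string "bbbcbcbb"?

Answer: ACCEPT

Trace:
start: ε-closure({0}) = {0,2}
'b' @ 1: {3,4,6,8}
'b' @ 2: {1,2,5,7}  [accepting]
'b' @ 3: {3,4,6,8}
'c' @ 4: {1,2,5,9}  [accepting]
'b' @ 5: {3,4,6,8}
'c' @ 6: {1,2,5,9}  [accepting]
'b' @ 7: {3,4,6,8}
'b' @ 8: {1,2,5,7}  [accepting]
final: {1,2,5,7}; accept 1 in set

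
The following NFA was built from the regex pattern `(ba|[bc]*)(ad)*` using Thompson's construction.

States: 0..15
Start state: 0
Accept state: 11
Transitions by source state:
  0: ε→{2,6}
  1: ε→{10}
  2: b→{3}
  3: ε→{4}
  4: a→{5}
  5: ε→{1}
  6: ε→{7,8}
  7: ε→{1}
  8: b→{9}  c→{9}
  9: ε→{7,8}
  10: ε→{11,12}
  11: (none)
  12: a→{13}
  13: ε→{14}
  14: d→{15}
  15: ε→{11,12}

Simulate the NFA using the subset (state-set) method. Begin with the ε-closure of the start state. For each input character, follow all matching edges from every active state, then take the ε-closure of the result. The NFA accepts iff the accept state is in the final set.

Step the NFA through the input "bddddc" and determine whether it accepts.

Answer: REJECT

Steps:
S₀ = ε-closure({0}) = {0,1,2,6,7,8,10,11,12}
'b' @ 1: {1,3,4,7,8,9,10,11,12}  (accept∈set)
'd' @ 2: {}  — no active states
rest 'dddc' ignored (set empty)
after full input: {}  (accept=11 not in)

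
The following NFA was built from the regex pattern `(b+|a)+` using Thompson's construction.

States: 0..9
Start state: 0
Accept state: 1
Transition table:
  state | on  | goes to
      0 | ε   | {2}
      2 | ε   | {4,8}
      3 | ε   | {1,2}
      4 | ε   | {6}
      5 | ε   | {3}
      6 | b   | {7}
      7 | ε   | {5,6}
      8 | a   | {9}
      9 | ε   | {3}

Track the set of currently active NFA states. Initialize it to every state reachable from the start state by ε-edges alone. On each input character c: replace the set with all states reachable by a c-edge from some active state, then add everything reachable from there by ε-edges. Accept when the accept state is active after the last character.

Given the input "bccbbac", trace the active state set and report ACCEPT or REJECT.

Answer: REJECT

Steps:
initial (ε-close {0}): {0,2,4,6,8}
'b' @ 1: {1,2,3,4,5,6,7,8}  ✓accept
'c' @ 2: {}  — no active states
rest 'cbbac' ignored (set empty)
end set {} — state 1 not in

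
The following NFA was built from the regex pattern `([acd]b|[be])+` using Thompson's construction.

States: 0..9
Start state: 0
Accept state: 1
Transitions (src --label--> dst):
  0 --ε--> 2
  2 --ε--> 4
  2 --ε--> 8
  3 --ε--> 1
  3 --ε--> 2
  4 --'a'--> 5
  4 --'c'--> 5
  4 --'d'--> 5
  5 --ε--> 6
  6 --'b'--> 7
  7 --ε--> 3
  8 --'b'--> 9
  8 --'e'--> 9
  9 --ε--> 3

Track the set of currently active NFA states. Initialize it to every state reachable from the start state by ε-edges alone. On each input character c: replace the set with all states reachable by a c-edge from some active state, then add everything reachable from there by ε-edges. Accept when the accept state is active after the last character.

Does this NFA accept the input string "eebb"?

Answer: ACCEPT

Derivation:
S₀ = ε-closure({0}) = {0,2,4,8}
'e' @ 1: {1,2,3,4,8,9}  [accepting]
'e' @ 2: {1,2,3,4,8,9}  [accepting]
'b' @ 3: {1,2,3,4,8,9}  [accepting]
'b' @ 4: {1,2,3,4,8,9}  [accepting]
end set {1,2,3,4,8,9} — state 1 in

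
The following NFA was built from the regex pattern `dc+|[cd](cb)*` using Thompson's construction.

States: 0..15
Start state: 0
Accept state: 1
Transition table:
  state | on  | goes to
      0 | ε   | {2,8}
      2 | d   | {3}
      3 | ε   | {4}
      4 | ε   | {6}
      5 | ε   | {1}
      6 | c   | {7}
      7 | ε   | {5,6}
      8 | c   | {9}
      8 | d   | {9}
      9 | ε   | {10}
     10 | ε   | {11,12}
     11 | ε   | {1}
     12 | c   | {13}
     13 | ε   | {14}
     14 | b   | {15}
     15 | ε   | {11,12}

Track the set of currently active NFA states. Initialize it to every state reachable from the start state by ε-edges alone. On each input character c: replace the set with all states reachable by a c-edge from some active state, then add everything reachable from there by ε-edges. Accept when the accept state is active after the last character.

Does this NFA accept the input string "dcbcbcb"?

Answer: ACCEPT

Derivation:
start: ε-closure({0}) = {0,2,8}
'd' @ 1: {1,3,4,6,9,10,11,12}  [accepting]
'c' @ 2: {1,5,6,7,13,14}  [accepting]
'b' @ 3: {1,11,12,15}  [accepting]
'c' @ 4: {13,14}
'b' @ 5: {1,11,12,15}  [accepting]
'c' @ 6: {13,14}
'b' @ 7: {1,11,12,15}  [accepting]
end set {1,11,12,15} — state 1 in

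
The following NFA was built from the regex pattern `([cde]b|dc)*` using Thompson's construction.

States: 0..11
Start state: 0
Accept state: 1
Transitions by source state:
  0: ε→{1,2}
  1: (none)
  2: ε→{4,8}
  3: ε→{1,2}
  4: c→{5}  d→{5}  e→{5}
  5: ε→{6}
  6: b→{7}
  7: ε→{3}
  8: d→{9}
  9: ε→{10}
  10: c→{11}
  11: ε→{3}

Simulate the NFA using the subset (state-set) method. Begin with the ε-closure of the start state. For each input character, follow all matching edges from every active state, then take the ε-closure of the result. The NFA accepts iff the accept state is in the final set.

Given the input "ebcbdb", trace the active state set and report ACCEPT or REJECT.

Answer: ACCEPT

Steps:
start: ε-closure({0}) = {0,1,2,4,8}
'e' @ 1: {5,6}
'b' @ 2: {1,2,3,4,7,8}  (accept∈set)
'c' @ 3: {5,6}
'b' @ 4: {1,2,3,4,7,8}  (accept∈set)
'd' @ 5: {5,6,9,10}
'b' @ 6: {1,2,3,4,7,8}  (accept∈set)
after full input: {1,2,3,4,7,8}  (accept=1 in)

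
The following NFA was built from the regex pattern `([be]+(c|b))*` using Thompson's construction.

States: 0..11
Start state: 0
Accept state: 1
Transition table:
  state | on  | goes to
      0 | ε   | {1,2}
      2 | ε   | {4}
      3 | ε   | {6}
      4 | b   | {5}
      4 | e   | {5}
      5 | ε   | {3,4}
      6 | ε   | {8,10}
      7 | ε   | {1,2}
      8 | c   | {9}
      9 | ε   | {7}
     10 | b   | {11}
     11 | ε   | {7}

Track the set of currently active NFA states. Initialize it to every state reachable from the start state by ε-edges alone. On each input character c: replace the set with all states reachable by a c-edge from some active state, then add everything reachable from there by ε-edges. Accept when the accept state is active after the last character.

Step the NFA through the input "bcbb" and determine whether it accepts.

initial (ε-close {0}): {0,1,2,4}
'b' @ 1: {3,4,5,6,8,10}
'c' @ 2: {1,2,4,7,9}  ✓accept
'b' @ 3: {3,4,5,6,8,10}
'b' @ 4: {1,2,3,4,5,6,7,8,10,11}  ✓accept
end set {1,2,3,4,5,6,7,8,10,11} — state 1 in

Answer: ACCEPT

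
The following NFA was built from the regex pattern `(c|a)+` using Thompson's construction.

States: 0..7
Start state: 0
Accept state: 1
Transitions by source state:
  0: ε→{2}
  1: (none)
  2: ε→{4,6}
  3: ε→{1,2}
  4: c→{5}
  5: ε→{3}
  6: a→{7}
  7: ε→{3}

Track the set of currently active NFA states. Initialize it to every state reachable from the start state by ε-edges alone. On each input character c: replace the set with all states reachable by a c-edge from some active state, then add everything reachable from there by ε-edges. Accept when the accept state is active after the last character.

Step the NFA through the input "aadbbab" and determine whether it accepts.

Answer: REJECT

Trace:
start: ε-closure({0}) = {0,2,4,6}
'a' @ 1: {1,2,3,4,6,7}  ✓accept
'a' @ 2: {1,2,3,4,6,7}  ✓accept
'd' @ 3: {}  — state set empty
rest 'bbab' ignored (set empty)
after full input: {}  (accept=1 not in)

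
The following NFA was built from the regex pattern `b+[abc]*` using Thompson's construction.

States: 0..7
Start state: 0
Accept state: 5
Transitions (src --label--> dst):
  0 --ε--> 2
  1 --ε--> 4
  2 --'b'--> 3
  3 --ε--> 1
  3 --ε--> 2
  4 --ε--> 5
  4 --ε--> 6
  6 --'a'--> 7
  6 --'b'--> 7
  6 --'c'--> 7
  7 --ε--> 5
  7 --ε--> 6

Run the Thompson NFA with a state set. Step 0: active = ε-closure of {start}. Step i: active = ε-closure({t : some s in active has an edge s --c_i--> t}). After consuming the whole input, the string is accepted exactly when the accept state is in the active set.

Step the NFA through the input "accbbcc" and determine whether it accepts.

start: ε-closure({0}) = {0,2}
'a' @ 1: {}  — no active states
rest 'ccbbcc' ignored (set empty)
end set {} — state 5 not in

Answer: REJECT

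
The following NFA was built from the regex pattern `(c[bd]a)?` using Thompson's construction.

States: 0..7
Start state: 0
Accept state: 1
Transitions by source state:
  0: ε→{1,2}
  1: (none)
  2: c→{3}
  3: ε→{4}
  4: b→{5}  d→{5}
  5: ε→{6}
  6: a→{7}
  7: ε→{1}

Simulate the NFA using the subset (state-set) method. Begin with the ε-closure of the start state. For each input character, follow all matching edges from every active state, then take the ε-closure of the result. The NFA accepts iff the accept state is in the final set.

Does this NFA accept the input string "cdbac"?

S₀ = ε-closure({0}) = {0,1,2}
'c' @ 1: {3,4}
'd' @ 2: {5,6}
'b' @ 3: {}  — dead — no transitions
rest 'ac' ignored (set empty)
end set {} — state 1 not in

Answer: REJECT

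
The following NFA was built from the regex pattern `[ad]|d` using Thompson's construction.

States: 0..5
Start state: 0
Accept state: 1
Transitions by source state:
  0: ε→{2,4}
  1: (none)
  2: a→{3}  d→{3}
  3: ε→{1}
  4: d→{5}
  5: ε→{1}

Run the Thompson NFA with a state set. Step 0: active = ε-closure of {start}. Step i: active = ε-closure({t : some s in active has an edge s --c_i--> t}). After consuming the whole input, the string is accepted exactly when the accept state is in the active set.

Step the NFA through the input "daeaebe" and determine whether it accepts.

Answer: REJECT

Steps:
start: ε-closure({0}) = {0,2,4}
'd' @ 1: {1,3,5}  [accepting]
'a' @ 2: {}  — state set empty
rest 'eaebe' ignored (set empty)
end set {} — state 1 not in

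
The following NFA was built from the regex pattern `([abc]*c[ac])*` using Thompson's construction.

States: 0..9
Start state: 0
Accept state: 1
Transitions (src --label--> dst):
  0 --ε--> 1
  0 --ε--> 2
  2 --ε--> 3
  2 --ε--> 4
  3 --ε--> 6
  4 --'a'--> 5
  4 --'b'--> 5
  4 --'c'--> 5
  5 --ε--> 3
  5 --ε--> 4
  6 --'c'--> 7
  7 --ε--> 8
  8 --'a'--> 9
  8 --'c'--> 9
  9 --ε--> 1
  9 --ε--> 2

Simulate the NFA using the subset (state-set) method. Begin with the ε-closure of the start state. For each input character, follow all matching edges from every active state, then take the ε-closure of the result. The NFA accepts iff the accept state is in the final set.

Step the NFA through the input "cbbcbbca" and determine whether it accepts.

Answer: ACCEPT

Derivation:
start: ε-closure({0}) = {0,1,2,3,4,6}
'c' @ 1: {3,4,5,6,7,8}
'b' @ 2: {3,4,5,6}
'b' @ 3: {3,4,5,6}
'c' @ 4: {3,4,5,6,7,8}
'b' @ 5: {3,4,5,6}
'b' @ 6: {3,4,5,6}
'c' @ 7: {3,4,5,6,7,8}
'a' @ 8: {1,2,3,4,5,6,9}  [accepting]
end set {1,2,3,4,5,6,9} — state 1 in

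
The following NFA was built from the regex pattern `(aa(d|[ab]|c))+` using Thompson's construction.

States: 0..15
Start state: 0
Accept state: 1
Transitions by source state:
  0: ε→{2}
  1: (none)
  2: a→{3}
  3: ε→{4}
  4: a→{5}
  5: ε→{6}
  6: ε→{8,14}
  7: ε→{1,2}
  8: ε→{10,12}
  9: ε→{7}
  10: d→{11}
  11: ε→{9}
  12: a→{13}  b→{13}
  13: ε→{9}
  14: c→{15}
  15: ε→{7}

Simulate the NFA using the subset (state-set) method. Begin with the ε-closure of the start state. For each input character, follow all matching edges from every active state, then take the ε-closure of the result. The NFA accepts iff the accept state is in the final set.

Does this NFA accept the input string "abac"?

S₀ = ε-closure({0}) = {0,2}
'a' @ 1: {3,4}
'b' @ 2: {}  — no active states
rest 'ac' ignored (set empty)
after full input: {}  (accept=1 not in)

Answer: REJECT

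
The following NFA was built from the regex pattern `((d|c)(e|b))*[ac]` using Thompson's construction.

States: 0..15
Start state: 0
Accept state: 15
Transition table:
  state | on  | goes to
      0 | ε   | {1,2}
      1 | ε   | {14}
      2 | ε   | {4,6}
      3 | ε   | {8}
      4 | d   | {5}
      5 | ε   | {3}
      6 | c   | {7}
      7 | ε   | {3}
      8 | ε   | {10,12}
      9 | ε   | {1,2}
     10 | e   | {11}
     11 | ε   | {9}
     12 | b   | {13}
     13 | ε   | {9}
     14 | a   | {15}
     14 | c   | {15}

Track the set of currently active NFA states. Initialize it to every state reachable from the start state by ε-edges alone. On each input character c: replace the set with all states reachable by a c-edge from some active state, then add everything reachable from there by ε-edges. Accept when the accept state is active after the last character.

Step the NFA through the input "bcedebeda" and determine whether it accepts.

Answer: REJECT

Derivation:
initial (ε-close {0}): {0,1,2,4,6,14}
'b' @ 1: {}  — state set empty
rest 'cedebeda' ignored (set empty)
final: {}; accept 15 not in set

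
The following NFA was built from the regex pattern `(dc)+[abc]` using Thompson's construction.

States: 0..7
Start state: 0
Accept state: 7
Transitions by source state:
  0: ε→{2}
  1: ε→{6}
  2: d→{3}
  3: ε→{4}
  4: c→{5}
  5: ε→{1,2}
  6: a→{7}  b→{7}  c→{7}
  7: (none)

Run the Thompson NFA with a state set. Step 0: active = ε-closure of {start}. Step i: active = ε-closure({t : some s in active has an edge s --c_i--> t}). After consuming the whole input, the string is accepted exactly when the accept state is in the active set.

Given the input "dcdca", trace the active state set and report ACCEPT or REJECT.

S₀ = ε-closure({0}) = {0,2}
'd' @ 1: {3,4}
'c' @ 2: {1,2,5,6}
'd' @ 3: {3,4}
'c' @ 4: {1,2,5,6}
'a' @ 5: {7}  (accept∈set)
end set {7} — state 7 in

Answer: ACCEPT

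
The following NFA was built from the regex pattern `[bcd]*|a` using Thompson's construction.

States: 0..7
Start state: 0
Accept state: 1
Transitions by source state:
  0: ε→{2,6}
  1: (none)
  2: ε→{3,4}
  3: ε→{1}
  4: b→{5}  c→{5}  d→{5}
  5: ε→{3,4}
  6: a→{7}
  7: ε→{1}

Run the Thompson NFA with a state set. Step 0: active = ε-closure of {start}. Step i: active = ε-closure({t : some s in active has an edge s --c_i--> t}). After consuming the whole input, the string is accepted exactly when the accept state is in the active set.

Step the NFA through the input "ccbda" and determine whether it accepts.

S₀ = ε-closure({0}) = {0,1,2,3,4,6}
'c' @ 1: {1,3,4,5}  (accept∈set)
'c' @ 2: {1,3,4,5}  (accept∈set)
'b' @ 3: {1,3,4,5}  (accept∈set)
'd' @ 4: {1,3,4,5}  (accept∈set)
'a' @ 5: {}  — dead — no transitions
after full input: {}  (accept=1 not in)

Answer: REJECT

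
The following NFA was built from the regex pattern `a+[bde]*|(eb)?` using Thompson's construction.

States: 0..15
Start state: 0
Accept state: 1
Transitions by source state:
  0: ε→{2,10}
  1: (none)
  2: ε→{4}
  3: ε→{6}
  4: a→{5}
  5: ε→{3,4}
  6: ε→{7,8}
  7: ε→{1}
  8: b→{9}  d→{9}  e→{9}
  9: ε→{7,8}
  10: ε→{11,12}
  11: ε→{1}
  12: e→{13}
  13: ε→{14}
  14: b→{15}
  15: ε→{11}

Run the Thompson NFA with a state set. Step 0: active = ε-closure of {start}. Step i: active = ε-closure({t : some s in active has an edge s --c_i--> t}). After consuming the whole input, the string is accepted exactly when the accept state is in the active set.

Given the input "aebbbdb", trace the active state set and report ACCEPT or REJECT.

initial (ε-close {0}): {0,1,2,4,10,11,12}
'a' @ 1: {1,3,4,5,6,7,8}  [accepting]
'e' @ 2: {1,7,8,9}  [accepting]
'b' @ 3: {1,7,8,9}  [accepting]
'b' @ 4: {1,7,8,9}  [accepting]
'b' @ 5: {1,7,8,9}  [accepting]
'd' @ 6: {1,7,8,9}  [accepting]
'b' @ 7: {1,7,8,9}  [accepting]
final: {1,7,8,9}; accept 1 in set

Answer: ACCEPT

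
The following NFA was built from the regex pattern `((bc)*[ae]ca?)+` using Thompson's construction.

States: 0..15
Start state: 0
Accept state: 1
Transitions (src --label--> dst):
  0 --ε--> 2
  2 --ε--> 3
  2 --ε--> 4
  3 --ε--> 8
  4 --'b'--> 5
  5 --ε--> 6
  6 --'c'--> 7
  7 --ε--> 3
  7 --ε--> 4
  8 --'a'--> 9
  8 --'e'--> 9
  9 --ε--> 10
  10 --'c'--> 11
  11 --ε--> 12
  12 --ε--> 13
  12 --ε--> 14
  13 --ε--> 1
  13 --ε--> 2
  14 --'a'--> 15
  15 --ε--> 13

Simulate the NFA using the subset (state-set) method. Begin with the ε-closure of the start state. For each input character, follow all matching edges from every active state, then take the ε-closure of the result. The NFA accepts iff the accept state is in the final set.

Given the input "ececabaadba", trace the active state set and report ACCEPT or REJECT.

Answer: REJECT

Steps:
initial (ε-close {0}): {0,2,3,4,8}
'e' @ 1: {9,10}
'c' @ 2: {1,2,3,4,8,11,12,13,14}  (accept∈set)
'e' @ 3: {9,10}
'c' @ 4: {1,2,3,4,8,11,12,13,14}  (accept∈set)
'a' @ 5: {1,2,3,4,8,9,10,13,15}  (accept∈set)
'b' @ 6: {5,6}
'a' @ 7: {}  — state set empty
rest 'adba' ignored (set empty)
final: {}; accept 1 not in set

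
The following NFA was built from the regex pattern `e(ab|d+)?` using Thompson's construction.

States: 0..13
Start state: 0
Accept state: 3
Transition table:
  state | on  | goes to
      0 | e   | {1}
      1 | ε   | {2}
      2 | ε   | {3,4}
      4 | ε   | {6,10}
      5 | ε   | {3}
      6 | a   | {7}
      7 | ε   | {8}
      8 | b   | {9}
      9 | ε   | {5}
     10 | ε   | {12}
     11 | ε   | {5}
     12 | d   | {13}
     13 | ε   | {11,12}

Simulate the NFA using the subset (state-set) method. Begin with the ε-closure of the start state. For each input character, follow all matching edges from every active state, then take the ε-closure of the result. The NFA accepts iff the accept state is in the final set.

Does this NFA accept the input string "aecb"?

S₀ = ε-closure({0}) = {0}
'a' @ 1: {}  — no active states
rest 'ecb' ignored (set empty)
end set {} — state 3 not in

Answer: REJECT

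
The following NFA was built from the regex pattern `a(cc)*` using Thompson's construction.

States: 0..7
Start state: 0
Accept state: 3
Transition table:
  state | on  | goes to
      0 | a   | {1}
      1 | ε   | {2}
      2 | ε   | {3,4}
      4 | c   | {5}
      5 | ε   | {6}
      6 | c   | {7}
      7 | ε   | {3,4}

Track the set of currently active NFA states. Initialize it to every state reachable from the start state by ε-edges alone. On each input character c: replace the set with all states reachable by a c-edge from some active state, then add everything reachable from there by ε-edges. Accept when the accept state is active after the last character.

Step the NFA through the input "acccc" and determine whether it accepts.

S₀ = ε-closure({0}) = {0}
'a' @ 1: {1,2,3,4}  (accept∈set)
'c' @ 2: {5,6}
'c' @ 3: {3,4,7}  (accept∈set)
'c' @ 4: {5,6}
'c' @ 5: {3,4,7}  (accept∈set)
after full input: {3,4,7}  (accept=3 in)

Answer: ACCEPT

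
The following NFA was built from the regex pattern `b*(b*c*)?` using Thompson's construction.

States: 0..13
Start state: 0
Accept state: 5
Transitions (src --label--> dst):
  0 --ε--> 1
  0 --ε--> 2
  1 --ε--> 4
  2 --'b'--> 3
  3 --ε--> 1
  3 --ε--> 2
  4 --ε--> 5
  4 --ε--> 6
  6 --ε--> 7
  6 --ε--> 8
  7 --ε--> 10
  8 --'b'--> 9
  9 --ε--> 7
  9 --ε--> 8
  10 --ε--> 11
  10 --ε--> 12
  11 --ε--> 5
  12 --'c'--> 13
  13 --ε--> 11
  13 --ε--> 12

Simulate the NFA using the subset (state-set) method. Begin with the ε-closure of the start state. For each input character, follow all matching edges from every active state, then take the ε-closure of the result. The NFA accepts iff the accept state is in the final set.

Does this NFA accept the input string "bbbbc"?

start: ε-closure({0}) = {0,1,2,4,5,6,7,8,10,11,12}
'b' @ 1: {1,2,3,4,5,6,7,8,9,10,11,12}  ✓accept
'b' @ 2: {1,2,3,4,5,6,7,8,9,10,11,12}  ✓accept
'b' @ 3: {1,2,3,4,5,6,7,8,9,10,11,12}  ✓accept
'b' @ 4: {1,2,3,4,5,6,7,8,9,10,11,12}  ✓accept
'c' @ 5: {5,11,12,13}  ✓accept
after full input: {5,11,12,13}  (accept=5 in)

Answer: ACCEPT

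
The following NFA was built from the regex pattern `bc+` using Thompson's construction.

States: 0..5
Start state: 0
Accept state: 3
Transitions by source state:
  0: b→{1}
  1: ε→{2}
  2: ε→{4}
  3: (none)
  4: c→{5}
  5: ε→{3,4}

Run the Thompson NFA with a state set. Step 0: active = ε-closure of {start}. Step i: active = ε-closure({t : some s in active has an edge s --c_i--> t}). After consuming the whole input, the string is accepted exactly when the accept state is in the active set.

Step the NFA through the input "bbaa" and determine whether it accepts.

Answer: REJECT

Steps:
start: ε-closure({0}) = {0}
'b' @ 1: {1,2,4}
'b' @ 2: {}  — state set empty
rest 'aa' ignored (set empty)
after full input: {}  (accept=3 not in)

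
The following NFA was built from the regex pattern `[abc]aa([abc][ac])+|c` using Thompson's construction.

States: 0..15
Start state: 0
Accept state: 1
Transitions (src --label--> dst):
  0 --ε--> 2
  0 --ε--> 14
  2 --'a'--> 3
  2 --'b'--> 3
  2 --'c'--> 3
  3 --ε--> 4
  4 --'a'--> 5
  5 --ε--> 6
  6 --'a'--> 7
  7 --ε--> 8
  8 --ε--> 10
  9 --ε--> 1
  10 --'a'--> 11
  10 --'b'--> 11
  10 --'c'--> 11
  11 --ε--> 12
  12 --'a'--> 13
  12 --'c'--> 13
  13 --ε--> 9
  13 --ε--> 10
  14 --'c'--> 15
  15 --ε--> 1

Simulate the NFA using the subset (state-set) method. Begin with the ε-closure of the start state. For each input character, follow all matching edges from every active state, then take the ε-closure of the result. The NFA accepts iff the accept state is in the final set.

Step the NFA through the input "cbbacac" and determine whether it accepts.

Answer: REJECT

Trace:
start: ε-closure({0}) = {0,2,14}
'c' @ 1: {1,3,4,15}  (accept∈set)
'b' @ 2: {}  — state set empty
rest 'bacac' ignored (set empty)
after full input: {}  (accept=1 not in)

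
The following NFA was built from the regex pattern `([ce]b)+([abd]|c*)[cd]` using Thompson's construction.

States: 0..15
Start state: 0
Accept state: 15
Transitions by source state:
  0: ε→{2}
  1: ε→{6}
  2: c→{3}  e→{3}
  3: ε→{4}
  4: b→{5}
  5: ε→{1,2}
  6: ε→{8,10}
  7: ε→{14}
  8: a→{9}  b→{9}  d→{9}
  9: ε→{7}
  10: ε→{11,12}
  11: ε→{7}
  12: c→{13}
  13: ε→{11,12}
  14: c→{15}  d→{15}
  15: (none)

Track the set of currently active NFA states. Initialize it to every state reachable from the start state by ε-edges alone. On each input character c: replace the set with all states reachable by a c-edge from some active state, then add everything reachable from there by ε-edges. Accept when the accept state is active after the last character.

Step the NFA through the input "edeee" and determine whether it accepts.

initial (ε-close {0}): {0,2}
'e' @ 1: {3,4}
'd' @ 2: {}  — dead — no transitions
rest 'eee' ignored (set empty)
final: {}; accept 15 not in set

Answer: REJECT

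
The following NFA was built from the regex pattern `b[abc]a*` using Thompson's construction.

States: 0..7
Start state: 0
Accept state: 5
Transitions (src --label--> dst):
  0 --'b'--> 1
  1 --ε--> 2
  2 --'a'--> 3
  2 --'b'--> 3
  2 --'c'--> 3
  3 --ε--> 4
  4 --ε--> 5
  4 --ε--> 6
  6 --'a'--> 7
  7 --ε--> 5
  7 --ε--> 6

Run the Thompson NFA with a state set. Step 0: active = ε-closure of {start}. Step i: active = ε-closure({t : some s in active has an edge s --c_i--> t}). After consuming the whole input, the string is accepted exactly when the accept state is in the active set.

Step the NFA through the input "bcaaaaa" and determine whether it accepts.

Answer: ACCEPT

Derivation:
start: ε-closure({0}) = {0}
'b' @ 1: {1,2}
'c' @ 2: {3,4,5,6}  [accepting]
'a' @ 3: {5,6,7}  [accepting]
'a' @ 4: {5,6,7}  [accepting]
'a' @ 5: {5,6,7}  [accepting]
'a' @ 6: {5,6,7}  [accepting]
'a' @ 7: {5,6,7}  [accepting]
end set {5,6,7} — state 5 in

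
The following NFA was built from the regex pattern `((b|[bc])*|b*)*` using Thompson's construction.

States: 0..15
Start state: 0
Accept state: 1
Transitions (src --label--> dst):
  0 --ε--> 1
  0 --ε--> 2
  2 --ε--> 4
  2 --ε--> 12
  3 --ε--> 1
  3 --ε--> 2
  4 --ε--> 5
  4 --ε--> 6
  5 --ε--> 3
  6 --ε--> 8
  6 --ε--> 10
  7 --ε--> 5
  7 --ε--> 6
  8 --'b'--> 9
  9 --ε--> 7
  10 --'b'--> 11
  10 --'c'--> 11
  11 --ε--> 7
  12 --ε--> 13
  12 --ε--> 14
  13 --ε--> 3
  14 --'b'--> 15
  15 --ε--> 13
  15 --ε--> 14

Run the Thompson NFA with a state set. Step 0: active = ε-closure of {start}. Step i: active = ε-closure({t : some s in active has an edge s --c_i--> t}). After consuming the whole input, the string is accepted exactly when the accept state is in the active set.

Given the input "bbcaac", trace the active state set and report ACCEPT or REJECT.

S₀ = ε-closure({0}) = {0,1,2,3,4,5,6,8,10,12,13,14}
'b' @ 1: {1,2,3,4,5,6,7,8,9,10,11,12,13,14,15}  (accept∈set)
'b' @ 2: {1,2,3,4,5,6,7,8,9,10,11,12,13,14,15}  (accept∈set)
'c' @ 3: {1,2,3,4,5,6,7,8,10,11,12,13,14}  (accept∈set)
'a' @ 4: {}  — no active states
rest 'ac' ignored (set empty)
end set {} — state 1 not in

Answer: REJECT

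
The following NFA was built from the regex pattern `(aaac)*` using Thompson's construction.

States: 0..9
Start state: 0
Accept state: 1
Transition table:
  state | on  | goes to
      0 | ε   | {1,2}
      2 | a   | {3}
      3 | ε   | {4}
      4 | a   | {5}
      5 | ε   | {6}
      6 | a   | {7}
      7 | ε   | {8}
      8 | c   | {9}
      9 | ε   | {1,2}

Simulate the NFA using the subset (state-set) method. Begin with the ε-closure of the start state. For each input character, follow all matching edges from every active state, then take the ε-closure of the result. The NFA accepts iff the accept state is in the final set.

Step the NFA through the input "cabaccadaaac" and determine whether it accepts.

initial (ε-close {0}): {0,1,2}
'c' @ 1: {}  — no active states
rest 'abaccadaaac' ignored (set empty)
after full input: {}  (accept=1 not in)

Answer: REJECT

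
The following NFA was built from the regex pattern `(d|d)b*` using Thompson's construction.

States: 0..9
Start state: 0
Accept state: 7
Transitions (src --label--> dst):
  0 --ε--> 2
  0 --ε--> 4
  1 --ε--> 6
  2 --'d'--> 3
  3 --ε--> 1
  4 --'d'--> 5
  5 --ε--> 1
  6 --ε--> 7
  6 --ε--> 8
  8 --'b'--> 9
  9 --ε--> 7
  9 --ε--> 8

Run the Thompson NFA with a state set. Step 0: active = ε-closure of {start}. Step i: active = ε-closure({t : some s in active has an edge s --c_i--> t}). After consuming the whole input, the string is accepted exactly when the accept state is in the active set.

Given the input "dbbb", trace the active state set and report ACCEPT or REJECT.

Answer: ACCEPT

Steps:
start: ε-closure({0}) = {0,2,4}
'd' @ 1: {1,3,5,6,7,8}  ✓accept
'b' @ 2: {7,8,9}  ✓accept
'b' @ 3: {7,8,9}  ✓accept
'b' @ 4: {7,8,9}  ✓accept
final: {7,8,9}; accept 7 in set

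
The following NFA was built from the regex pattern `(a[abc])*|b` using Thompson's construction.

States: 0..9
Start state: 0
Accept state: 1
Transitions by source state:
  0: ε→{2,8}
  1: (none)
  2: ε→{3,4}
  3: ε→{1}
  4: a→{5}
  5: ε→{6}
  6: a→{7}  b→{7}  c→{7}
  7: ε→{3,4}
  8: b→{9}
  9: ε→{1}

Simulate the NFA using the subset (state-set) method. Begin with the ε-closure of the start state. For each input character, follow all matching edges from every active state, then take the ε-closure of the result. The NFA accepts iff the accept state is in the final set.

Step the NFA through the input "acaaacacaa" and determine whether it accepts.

Answer: ACCEPT

Trace:
initial (ε-close {0}): {0,1,2,3,4,8}
'a' @ 1: {5,6}
'c' @ 2: {1,3,4,7}  (accept∈set)
'a' @ 3: {5,6}
'a' @ 4: {1,3,4,7}  (accept∈set)
'a' @ 5: {5,6}
'c' @ 6: {1,3,4,7}  (accept∈set)
'a' @ 7: {5,6}
'c' @ 8: {1,3,4,7}  (accept∈set)
'a' @ 9: {5,6}
'a' @ 10: {1,3,4,7}  (accept∈set)
end set {1,3,4,7} — state 1 in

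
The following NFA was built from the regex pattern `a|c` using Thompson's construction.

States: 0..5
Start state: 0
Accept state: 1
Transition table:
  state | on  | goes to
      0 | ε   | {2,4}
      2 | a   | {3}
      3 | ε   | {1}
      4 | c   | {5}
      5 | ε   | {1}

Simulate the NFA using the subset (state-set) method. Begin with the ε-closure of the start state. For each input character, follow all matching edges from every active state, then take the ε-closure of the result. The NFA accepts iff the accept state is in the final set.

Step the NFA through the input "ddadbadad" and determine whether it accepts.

S₀ = ε-closure({0}) = {0,2,4}
'd' @ 1: {}  — no active states
rest 'dadbadad' ignored (set empty)
end set {} — state 1 not in

Answer: REJECT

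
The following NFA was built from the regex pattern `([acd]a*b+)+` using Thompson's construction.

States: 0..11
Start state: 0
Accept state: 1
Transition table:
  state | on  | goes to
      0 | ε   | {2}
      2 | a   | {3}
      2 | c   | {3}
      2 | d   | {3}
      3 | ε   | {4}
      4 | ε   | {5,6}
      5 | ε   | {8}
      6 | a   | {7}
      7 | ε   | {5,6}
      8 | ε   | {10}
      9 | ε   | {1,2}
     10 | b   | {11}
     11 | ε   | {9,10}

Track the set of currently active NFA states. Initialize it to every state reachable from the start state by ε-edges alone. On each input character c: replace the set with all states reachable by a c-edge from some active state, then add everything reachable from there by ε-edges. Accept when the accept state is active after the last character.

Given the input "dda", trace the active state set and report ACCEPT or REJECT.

Answer: REJECT

Trace:
initial (ε-close {0}): {0,2}
'd' @ 1: {3,4,5,6,8,10}
'd' @ 2: {}  — state set empty
rest 'a' ignored (set empty)
after full input: {}  (accept=1 not in)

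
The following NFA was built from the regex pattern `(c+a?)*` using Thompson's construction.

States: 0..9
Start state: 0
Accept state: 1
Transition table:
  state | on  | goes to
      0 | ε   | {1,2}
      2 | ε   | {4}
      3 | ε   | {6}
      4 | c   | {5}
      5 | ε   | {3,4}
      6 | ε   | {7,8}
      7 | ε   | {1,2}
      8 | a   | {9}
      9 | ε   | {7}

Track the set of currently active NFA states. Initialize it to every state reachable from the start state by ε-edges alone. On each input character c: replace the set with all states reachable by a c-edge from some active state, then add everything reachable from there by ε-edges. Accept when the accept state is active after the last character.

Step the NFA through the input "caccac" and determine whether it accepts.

S₀ = ε-closure({0}) = {0,1,2,4}
'c' @ 1: {1,2,3,4,5,6,7,8}  ✓accept
'a' @ 2: {1,2,4,7,9}  ✓accept
'c' @ 3: {1,2,3,4,5,6,7,8}  ✓accept
'c' @ 4: {1,2,3,4,5,6,7,8}  ✓accept
'a' @ 5: {1,2,4,7,9}  ✓accept
'c' @ 6: {1,2,3,4,5,6,7,8}  ✓accept
after full input: {1,2,3,4,5,6,7,8}  (accept=1 in)

Answer: ACCEPT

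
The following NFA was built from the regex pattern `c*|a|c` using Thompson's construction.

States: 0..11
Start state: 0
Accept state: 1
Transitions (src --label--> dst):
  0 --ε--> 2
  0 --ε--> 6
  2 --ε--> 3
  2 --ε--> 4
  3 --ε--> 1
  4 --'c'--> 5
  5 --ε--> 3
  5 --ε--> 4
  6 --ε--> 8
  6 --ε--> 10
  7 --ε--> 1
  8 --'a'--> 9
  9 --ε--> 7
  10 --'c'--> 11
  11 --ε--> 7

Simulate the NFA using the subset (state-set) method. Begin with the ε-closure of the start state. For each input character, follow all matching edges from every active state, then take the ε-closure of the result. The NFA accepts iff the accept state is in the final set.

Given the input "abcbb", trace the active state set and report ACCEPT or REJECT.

initial (ε-close {0}): {0,1,2,3,4,6,8,10}
'a' @ 1: {1,7,9}  (accept∈set)
'b' @ 2: {}  — no active states
rest 'cbb' ignored (set empty)
end set {} — state 1 not in

Answer: REJECT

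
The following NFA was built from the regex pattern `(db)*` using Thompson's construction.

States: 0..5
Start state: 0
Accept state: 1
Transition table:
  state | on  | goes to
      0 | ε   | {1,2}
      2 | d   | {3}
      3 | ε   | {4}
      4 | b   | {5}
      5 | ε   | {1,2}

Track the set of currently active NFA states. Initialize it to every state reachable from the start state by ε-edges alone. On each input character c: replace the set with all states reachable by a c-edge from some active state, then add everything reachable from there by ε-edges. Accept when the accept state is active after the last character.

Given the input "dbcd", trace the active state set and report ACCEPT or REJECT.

Answer: REJECT

Trace:
initial (ε-close {0}): {0,1,2}
'd' @ 1: {3,4}
'b' @ 2: {1,2,5}  ✓accept
'c' @ 3: {}  — dead — no transitions
rest 'd' ignored (set empty)
final: {}; accept 1 not in set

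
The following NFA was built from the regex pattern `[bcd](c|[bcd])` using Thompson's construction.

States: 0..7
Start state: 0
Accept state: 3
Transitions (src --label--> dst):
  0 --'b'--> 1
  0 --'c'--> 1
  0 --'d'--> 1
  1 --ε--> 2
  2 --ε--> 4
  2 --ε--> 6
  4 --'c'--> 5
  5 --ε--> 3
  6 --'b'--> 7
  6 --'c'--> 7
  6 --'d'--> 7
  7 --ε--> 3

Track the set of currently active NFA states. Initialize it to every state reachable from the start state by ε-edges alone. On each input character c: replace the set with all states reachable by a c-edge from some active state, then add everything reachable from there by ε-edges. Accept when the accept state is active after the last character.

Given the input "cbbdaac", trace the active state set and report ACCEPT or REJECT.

start: ε-closure({0}) = {0}
'c' @ 1: {1,2,4,6}
'b' @ 2: {3,7}  (accept∈set)
'b' @ 3: {}  — dead — no transitions
rest 'daac' ignored (set empty)
end set {} — state 3 not in

Answer: REJECT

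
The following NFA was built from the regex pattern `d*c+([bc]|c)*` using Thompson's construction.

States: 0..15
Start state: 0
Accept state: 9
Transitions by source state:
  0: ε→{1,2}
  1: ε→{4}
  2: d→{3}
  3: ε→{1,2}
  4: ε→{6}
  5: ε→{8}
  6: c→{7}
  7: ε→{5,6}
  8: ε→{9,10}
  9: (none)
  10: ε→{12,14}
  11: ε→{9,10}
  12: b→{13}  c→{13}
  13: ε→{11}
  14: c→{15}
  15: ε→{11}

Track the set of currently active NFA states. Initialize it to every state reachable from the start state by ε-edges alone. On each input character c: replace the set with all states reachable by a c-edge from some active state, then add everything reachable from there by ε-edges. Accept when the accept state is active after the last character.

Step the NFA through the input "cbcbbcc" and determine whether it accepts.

initial (ε-close {0}): {0,1,2,4,6}
'c' @ 1: {5,6,7,8,9,10,12,14}  [accepting]
'b' @ 2: {9,10,11,12,13,14}  [accepting]
'c' @ 3: {9,10,11,12,13,14,15}  [accepting]
'b' @ 4: {9,10,11,12,13,14}  [accepting]
'b' @ 5: {9,10,11,12,13,14}  [accepting]
'c' @ 6: {9,10,11,12,13,14,15}  [accepting]
'c' @ 7: {9,10,11,12,13,14,15}  [accepting]
final: {9,10,11,12,13,14,15}; accept 9 in set

Answer: ACCEPT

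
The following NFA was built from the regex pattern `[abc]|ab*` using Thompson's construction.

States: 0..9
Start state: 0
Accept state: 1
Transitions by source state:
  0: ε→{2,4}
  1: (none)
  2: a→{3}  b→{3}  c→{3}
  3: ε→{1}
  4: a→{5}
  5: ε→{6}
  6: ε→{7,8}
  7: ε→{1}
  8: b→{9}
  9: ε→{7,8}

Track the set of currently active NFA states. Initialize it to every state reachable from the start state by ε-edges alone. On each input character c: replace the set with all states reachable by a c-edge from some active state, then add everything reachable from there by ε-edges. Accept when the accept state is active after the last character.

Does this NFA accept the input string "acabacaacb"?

Answer: REJECT

Derivation:
S₀ = ε-closure({0}) = {0,2,4}
'a' @ 1: {1,3,5,6,7,8}  [accepting]
'c' @ 2: {}  — state set empty
rest 'abacaacb' ignored (set empty)
after full input: {}  (accept=1 not in)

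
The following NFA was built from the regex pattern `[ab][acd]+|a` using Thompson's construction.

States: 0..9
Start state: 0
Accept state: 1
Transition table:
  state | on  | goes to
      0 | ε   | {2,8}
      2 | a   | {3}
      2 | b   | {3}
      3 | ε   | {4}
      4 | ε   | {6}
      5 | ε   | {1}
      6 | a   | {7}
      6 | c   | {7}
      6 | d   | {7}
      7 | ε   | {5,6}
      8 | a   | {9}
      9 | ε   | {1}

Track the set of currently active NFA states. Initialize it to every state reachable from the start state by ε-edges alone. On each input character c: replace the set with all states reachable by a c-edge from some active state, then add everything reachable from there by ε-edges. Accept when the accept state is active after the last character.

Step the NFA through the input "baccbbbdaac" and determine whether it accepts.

Answer: REJECT

Steps:
initial (ε-close {0}): {0,2,8}
'b' @ 1: {3,4,6}
'a' @ 2: {1,5,6,7}  (accept∈set)
'c' @ 3: {1,5,6,7}  (accept∈set)
'c' @ 4: {1,5,6,7}  (accept∈set)
'b' @ 5: {}  — dead — no transitions
rest 'bbdaac' ignored (set empty)
end set {} — state 1 not in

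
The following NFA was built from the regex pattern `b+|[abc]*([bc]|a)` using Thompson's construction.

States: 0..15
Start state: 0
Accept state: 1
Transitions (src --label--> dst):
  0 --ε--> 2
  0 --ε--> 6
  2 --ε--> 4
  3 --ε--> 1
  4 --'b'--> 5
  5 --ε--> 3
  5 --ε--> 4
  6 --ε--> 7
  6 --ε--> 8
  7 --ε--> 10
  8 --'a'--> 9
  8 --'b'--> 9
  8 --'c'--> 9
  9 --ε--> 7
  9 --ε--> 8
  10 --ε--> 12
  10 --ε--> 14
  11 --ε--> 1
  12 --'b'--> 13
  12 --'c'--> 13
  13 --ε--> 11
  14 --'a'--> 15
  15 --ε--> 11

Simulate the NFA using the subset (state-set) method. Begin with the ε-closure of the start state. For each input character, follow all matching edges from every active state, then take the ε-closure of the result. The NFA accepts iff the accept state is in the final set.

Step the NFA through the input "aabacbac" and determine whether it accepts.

Answer: ACCEPT

Trace:
initial (ε-close {0}): {0,2,4,6,7,8,10,12,14}
'a' @ 1: {1,7,8,9,10,11,12,14,15}  ✓accept
'a' @ 2: {1,7,8,9,10,11,12,14,15}  ✓accept
'b' @ 3: {1,7,8,9,10,11,12,13,14}  ✓accept
'a' @ 4: {1,7,8,9,10,11,12,14,15}  ✓accept
'c' @ 5: {1,7,8,9,10,11,12,13,14}  ✓accept
'b' @ 6: {1,7,8,9,10,11,12,13,14}  ✓accept
'a' @ 7: {1,7,8,9,10,11,12,14,15}  ✓accept
'c' @ 8: {1,7,8,9,10,11,12,13,14}  ✓accept
final: {1,7,8,9,10,11,12,13,14}; accept 1 in set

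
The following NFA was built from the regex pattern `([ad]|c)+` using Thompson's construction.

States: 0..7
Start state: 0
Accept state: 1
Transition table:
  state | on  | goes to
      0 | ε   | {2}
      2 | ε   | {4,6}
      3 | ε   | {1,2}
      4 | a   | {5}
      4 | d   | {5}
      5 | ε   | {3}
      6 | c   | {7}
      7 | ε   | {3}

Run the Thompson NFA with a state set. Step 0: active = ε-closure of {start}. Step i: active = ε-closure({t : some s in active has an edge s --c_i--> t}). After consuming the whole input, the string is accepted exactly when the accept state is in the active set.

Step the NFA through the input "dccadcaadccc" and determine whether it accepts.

start: ε-closure({0}) = {0,2,4,6}
'd' @ 1: {1,2,3,4,5,6}  [accepting]
'c' @ 2: {1,2,3,4,6,7}  [accepting]
'c' @ 3: {1,2,3,4,6,7}  [accepting]
'a' @ 4: {1,2,3,4,5,6}  [accepting]
'd' @ 5: {1,2,3,4,5,6}  [accepting]
'c' @ 6: {1,2,3,4,6,7}  [accepting]
'a' @ 7: {1,2,3,4,5,6}  [accepting]
'a' @ 8: {1,2,3,4,5,6}  [accepting]
'd' @ 9: {1,2,3,4,5,6}  [accepting]
'c' @ 10: {1,2,3,4,6,7}  [accepting]
'c' @ 11: {1,2,3,4,6,7}  [accepting]
'c' @ 12: {1,2,3,4,6,7}  [accepting]
final: {1,2,3,4,6,7}; accept 1 in set

Answer: ACCEPT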